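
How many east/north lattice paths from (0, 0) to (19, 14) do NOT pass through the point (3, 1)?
Number of paths = 547353540

Total paths from (0, 0) to (19, 14): C(33, 19) = 818809200. Paths through (3, 1): (paths (0, 0) → (3, 1)) × (paths (3, 1) → (19, 14)) = C(4, 3) · C(29, 16) = 4 · 67863915 = 271455660. Avoidance count = 818809200 − 271455660 = 547353540.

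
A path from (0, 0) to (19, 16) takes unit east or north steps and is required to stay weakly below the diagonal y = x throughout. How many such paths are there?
Number of paths = 811985790

By the reflection principle (André's argument), the number of monotone paths to (19, 16) with n ≤ m that never go above y = x is C(35, 19) − C(35, 20) = 4059928950 − 3247943160 = 811985790.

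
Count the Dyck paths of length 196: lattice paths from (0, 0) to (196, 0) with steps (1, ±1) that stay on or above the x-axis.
C_98 = 57743358069601357782187700608042856334020731624756611000

These Dyck paths are counted by the Catalan number C_n = (1/(n + 1)) · C(2n, n). For n = 98: C_98 = (1/99) · C(196, 98) = 5716592448890534420436582360196242777068052430850904489000/99 = 57743358069601357782187700608042856334020731624756611000.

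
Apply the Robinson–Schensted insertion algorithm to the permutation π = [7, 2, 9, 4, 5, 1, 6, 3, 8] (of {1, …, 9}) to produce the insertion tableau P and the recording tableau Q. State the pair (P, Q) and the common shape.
P = [1, 3, 5, 6, 8] / [2, 4] / [7, 9];  Q = [1, 3, 5, 7, 9] / [2, 4] / [6, 8];  common shape = (5, 2, 2)

Row-insert the values π_1, π_2, … into P one at a time, bumping the leftmost entry strictly greater than the inserted value down to the next row. The recording tableau Q records, in position (i, j), the step at which that cell was added to P.
  Insert 7 (step 1): P = [7];  Q = [1]
  Insert 2 (step 2): P = [2] / [7];  Q = [1] / [2]
  Insert 9 (step 3): P = [2, 9] / [7];  Q = [1, 3] / [2]
  Insert 4 (step 4): P = [2, 4] / [7, 9];  Q = [1, 3] / [2, 4]
  Insert 5 (step 5): P = [2, 4, 5] / [7, 9];  Q = [1, 3, 5] / [2, 4]
  Insert 1 (step 6): P = [1, 4, 5] / [2, 9] / [7];  Q = [1, 3, 5] / [2, 4] / [6]
  Insert 6 (step 7): P = [1, 4, 5, 6] / [2, 9] / [7];  Q = [1, 3, 5, 7] / [2, 4] / [6]
  Insert 3 (step 8): P = [1, 3, 5, 6] / [2, 4] / [7, 9];  Q = [1, 3, 5, 7] / [2, 4] / [6, 8]
  Insert 8 (step 9): P = [1, 3, 5, 6, 8] / [2, 4] / [7, 9];  Q = [1, 3, 5, 7, 9] / [2, 4] / [6, 8]
Final shape: (5, 2, 2).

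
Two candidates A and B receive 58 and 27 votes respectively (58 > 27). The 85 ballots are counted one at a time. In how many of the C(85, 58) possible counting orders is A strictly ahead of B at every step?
Strict-lead orderings = 4014128654600111661936

Total orderings of the 85 votes with 58 for A: C(85, 58) = 11006481794871273911760. By the Bertrand ballot formula (Cycle Lemma / reflection principle), the number of orderings in which A is strictly ahead of B throughout is (p − q)/(p + q) · C(p + q, p) = (58 − 27)/(58 + 27) · 11006481794871273911760 = 4014128654600111661936.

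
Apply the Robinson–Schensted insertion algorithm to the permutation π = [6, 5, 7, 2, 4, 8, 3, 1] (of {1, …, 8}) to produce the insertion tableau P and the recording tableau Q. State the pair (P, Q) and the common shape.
P = [1, 3, 8] / [2, 7] / [4] / [5] / [6];  Q = [1, 3, 6] / [2, 5] / [4] / [7] / [8];  common shape = (3, 2, 1, 1, 1)

Row-insert the values π_1, π_2, … into P one at a time, bumping the leftmost entry strictly greater than the inserted value down to the next row. The recording tableau Q records, in position (i, j), the step at which that cell was added to P.
  Insert 6 (step 1): P = [6];  Q = [1]
  Insert 5 (step 2): P = [5] / [6];  Q = [1] / [2]
  Insert 7 (step 3): P = [5, 7] / [6];  Q = [1, 3] / [2]
  Insert 2 (step 4): P = [2, 7] / [5] / [6];  Q = [1, 3] / [2] / [4]
  Insert 4 (step 5): P = [2, 4] / [5, 7] / [6];  Q = [1, 3] / [2, 5] / [4]
  Insert 8 (step 6): P = [2, 4, 8] / [5, 7] / [6];  Q = [1, 3, 6] / [2, 5] / [4]
  Insert 3 (step 7): P = [2, 3, 8] / [4, 7] / [5] / [6];  Q = [1, 3, 6] / [2, 5] / [4] / [7]
  Insert 1 (step 8): P = [1, 3, 8] / [2, 7] / [4] / [5] / [6];  Q = [1, 3, 6] / [2, 5] / [4] / [7] / [8]
Final shape: (3, 2, 1, 1, 1).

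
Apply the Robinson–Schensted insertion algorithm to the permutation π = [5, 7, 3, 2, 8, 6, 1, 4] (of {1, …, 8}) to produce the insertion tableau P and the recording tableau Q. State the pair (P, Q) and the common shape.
P = [1, 4, 8] / [2, 6] / [3, 7] / [5];  Q = [1, 2, 5] / [3, 6] / [4, 8] / [7];  common shape = (3, 2, 2, 1)

Row-insert the values π_1, π_2, … into P one at a time, bumping the leftmost entry strictly greater than the inserted value down to the next row. The recording tableau Q records, in position (i, j), the step at which that cell was added to P.
  Insert 5 (step 1): P = [5];  Q = [1]
  Insert 7 (step 2): P = [5, 7];  Q = [1, 2]
  Insert 3 (step 3): P = [3, 7] / [5];  Q = [1, 2] / [3]
  Insert 2 (step 4): P = [2, 7] / [3] / [5];  Q = [1, 2] / [3] / [4]
  Insert 8 (step 5): P = [2, 7, 8] / [3] / [5];  Q = [1, 2, 5] / [3] / [4]
  Insert 6 (step 6): P = [2, 6, 8] / [3, 7] / [5];  Q = [1, 2, 5] / [3, 6] / [4]
  Insert 1 (step 7): P = [1, 6, 8] / [2, 7] / [3] / [5];  Q = [1, 2, 5] / [3, 6] / [4] / [7]
  Insert 4 (step 8): P = [1, 4, 8] / [2, 6] / [3, 7] / [5];  Q = [1, 2, 5] / [3, 6] / [4, 8] / [7]
Final shape: (3, 2, 2, 1).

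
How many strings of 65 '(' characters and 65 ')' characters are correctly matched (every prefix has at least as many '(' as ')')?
C_65 = 1440418573150919668872489894243865350

These balanced parentheses are counted by the Catalan number C_n = (1/(n + 1)) · C(2n, n). For n = 65: C_65 = (1/66) · C(130, 65) = 95067625827960698145584333020095113100/66 = 1440418573150919668872489894243865350.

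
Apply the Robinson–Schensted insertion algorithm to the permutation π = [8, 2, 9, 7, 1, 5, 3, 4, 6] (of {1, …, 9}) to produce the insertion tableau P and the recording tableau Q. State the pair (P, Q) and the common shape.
P = [1, 3, 4, 6] / [2, 5] / [7, 9] / [8];  Q = [1, 3, 8, 9] / [2, 4] / [5, 6] / [7];  common shape = (4, 2, 2, 1)

Row-insert the values π_1, π_2, … into P one at a time, bumping the leftmost entry strictly greater than the inserted value down to the next row. The recording tableau Q records, in position (i, j), the step at which that cell was added to P.
  Insert 8 (step 1): P = [8];  Q = [1]
  Insert 2 (step 2): P = [2] / [8];  Q = [1] / [2]
  Insert 9 (step 3): P = [2, 9] / [8];  Q = [1, 3] / [2]
  Insert 7 (step 4): P = [2, 7] / [8, 9];  Q = [1, 3] / [2, 4]
  Insert 1 (step 5): P = [1, 7] / [2, 9] / [8];  Q = [1, 3] / [2, 4] / [5]
  Insert 5 (step 6): P = [1, 5] / [2, 7] / [8, 9];  Q = [1, 3] / [2, 4] / [5, 6]
  Insert 3 (step 7): P = [1, 3] / [2, 5] / [7, 9] / [8];  Q = [1, 3] / [2, 4] / [5, 6] / [7]
  Insert 4 (step 8): P = [1, 3, 4] / [2, 5] / [7, 9] / [8];  Q = [1, 3, 8] / [2, 4] / [5, 6] / [7]
  Insert 6 (step 9): P = [1, 3, 4, 6] / [2, 5] / [7, 9] / [8];  Q = [1, 3, 8, 9] / [2, 4] / [5, 6] / [7]
Final shape: (4, 2, 2, 1).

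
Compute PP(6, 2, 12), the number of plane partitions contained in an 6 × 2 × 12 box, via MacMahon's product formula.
PP(6, 2, 12) = 71954064

Evaluate the triple product over i = 1..6, j = 1..2, k = 1..12. The factors are (2/1) · (3/2) · (4/3) · (5/4) · (6/5) · (7/6) · (8/7) · (9/8) · … (144 factors total). The numerators and denominators telescope so the product is an integer; carrying out the multiplication exactly gives PP(6, 2, 12) = 71954064.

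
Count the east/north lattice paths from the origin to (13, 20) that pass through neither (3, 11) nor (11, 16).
Number of paths = 350999443

Inclusion–exclusion. Total paths: C(33, 13) = 573166440. Through P₁: C(14, 3)·C(19, 10) = 33625592. Through P₂: C(27, 11)·C(6, 2) = 195568425. Since P₁ is strictly southwest of P₂, a monotone path through both must visit P₁ then P₂; paths through both = C(14, 3)·C(13, 8)·C(6, 2) = 7027020. Avoid both = 573166440 − 33625592 − 195568425 + 7027020 = 350999443.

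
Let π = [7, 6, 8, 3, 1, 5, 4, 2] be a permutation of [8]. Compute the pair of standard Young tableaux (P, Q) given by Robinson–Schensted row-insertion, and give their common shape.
P = [1, 2] / [3, 4] / [5, 8] / [6] / [7];  Q = [1, 3] / [2, 6] / [4, 7] / [5] / [8];  common shape = (2, 2, 2, 1, 1)

Row-insert the values π_1, π_2, … into P one at a time, bumping the leftmost entry strictly greater than the inserted value down to the next row. The recording tableau Q records, in position (i, j), the step at which that cell was added to P.
  Insert 7 (step 1): P = [7];  Q = [1]
  Insert 6 (step 2): P = [6] / [7];  Q = [1] / [2]
  Insert 8 (step 3): P = [6, 8] / [7];  Q = [1, 3] / [2]
  Insert 3 (step 4): P = [3, 8] / [6] / [7];  Q = [1, 3] / [2] / [4]
  Insert 1 (step 5): P = [1, 8] / [3] / [6] / [7];  Q = [1, 3] / [2] / [4] / [5]
  Insert 5 (step 6): P = [1, 5] / [3, 8] / [6] / [7];  Q = [1, 3] / [2, 6] / [4] / [5]
  Insert 4 (step 7): P = [1, 4] / [3, 5] / [6, 8] / [7];  Q = [1, 3] / [2, 6] / [4, 7] / [5]
  Insert 2 (step 8): P = [1, 2] / [3, 4] / [5, 8] / [6] / [7];  Q = [1, 3] / [2, 6] / [4, 7] / [5] / [8]
Final shape: (2, 2, 2, 1, 1).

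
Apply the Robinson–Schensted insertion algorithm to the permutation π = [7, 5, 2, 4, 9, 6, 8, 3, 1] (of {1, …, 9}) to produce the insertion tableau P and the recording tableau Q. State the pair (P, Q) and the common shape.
P = [1, 3, 6, 8] / [2, 9] / [4] / [5] / [7];  Q = [1, 4, 5, 7] / [2, 6] / [3] / [8] / [9];  common shape = (4, 2, 1, 1, 1)

Row-insert the values π_1, π_2, … into P one at a time, bumping the leftmost entry strictly greater than the inserted value down to the next row. The recording tableau Q records, in position (i, j), the step at which that cell was added to P.
  Insert 7 (step 1): P = [7];  Q = [1]
  Insert 5 (step 2): P = [5] / [7];  Q = [1] / [2]
  Insert 2 (step 3): P = [2] / [5] / [7];  Q = [1] / [2] / [3]
  Insert 4 (step 4): P = [2, 4] / [5] / [7];  Q = [1, 4] / [2] / [3]
  Insert 9 (step 5): P = [2, 4, 9] / [5] / [7];  Q = [1, 4, 5] / [2] / [3]
  Insert 6 (step 6): P = [2, 4, 6] / [5, 9] / [7];  Q = [1, 4, 5] / [2, 6] / [3]
  Insert 8 (step 7): P = [2, 4, 6, 8] / [5, 9] / [7];  Q = [1, 4, 5, 7] / [2, 6] / [3]
  Insert 3 (step 8): P = [2, 3, 6, 8] / [4, 9] / [5] / [7];  Q = [1, 4, 5, 7] / [2, 6] / [3] / [8]
  Insert 1 (step 9): P = [1, 3, 6, 8] / [2, 9] / [4] / [5] / [7];  Q = [1, 4, 5, 7] / [2, 6] / [3] / [8] / [9]
Final shape: (4, 2, 1, 1, 1).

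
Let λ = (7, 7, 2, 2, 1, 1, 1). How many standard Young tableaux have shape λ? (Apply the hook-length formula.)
# SYT of shape (7, 7, 2, 2, 1, 1, 1) = 146241480

Hook-length formula: f^λ = n! / Π hook(c), product over all cells c of the Young diagram. For λ = (7, 7, 2, 2, 1, 1, 1), n = 21 boxes. Hook lengths by row (left-to-right, top-to-bottom): [13, 9, 6, 5, 4, 3, 2]; [12, 8, 5, 4, 3, 2, 1]; [6, 2]; [5, 1]; [3]; [2]; [1]. Product of hooks = 349360128000. So f^λ = 21! / 349360128000 = 51090942171709440000 / 349360128000 = 146241480.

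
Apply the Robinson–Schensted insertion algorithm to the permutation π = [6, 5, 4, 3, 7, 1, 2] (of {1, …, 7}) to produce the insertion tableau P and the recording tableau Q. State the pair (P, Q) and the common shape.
P = [1, 2] / [3, 7] / [4] / [5] / [6];  Q = [1, 5] / [2, 7] / [3] / [4] / [6];  common shape = (2, 2, 1, 1, 1)

Row-insert the values π_1, π_2, … into P one at a time, bumping the leftmost entry strictly greater than the inserted value down to the next row. The recording tableau Q records, in position (i, j), the step at which that cell was added to P.
  Insert 6 (step 1): P = [6];  Q = [1]
  Insert 5 (step 2): P = [5] / [6];  Q = [1] / [2]
  Insert 4 (step 3): P = [4] / [5] / [6];  Q = [1] / [2] / [3]
  Insert 3 (step 4): P = [3] / [4] / [5] / [6];  Q = [1] / [2] / [3] / [4]
  Insert 7 (step 5): P = [3, 7] / [4] / [5] / [6];  Q = [1, 5] / [2] / [3] / [4]
  Insert 1 (step 6): P = [1, 7] / [3] / [4] / [5] / [6];  Q = [1, 5] / [2] / [3] / [4] / [6]
  Insert 2 (step 7): P = [1, 2] / [3, 7] / [4] / [5] / [6];  Q = [1, 5] / [2, 7] / [3] / [4] / [6]
Final shape: (2, 2, 1, 1, 1).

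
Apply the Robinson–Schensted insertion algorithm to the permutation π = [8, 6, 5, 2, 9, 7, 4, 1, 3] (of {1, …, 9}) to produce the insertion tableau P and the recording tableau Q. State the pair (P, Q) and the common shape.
P = [1, 3] / [2, 4] / [5, 7] / [6, 9] / [8];  Q = [1, 5] / [2, 6] / [3, 7] / [4, 9] / [8];  common shape = (2, 2, 2, 2, 1)

Row-insert the values π_1, π_2, … into P one at a time, bumping the leftmost entry strictly greater than the inserted value down to the next row. The recording tableau Q records, in position (i, j), the step at which that cell was added to P.
  Insert 8 (step 1): P = [8];  Q = [1]
  Insert 6 (step 2): P = [6] / [8];  Q = [1] / [2]
  Insert 5 (step 3): P = [5] / [6] / [8];  Q = [1] / [2] / [3]
  Insert 2 (step 4): P = [2] / [5] / [6] / [8];  Q = [1] / [2] / [3] / [4]
  Insert 9 (step 5): P = [2, 9] / [5] / [6] / [8];  Q = [1, 5] / [2] / [3] / [4]
  Insert 7 (step 6): P = [2, 7] / [5, 9] / [6] / [8];  Q = [1, 5] / [2, 6] / [3] / [4]
  Insert 4 (step 7): P = [2, 4] / [5, 7] / [6, 9] / [8];  Q = [1, 5] / [2, 6] / [3, 7] / [4]
  Insert 1 (step 8): P = [1, 4] / [2, 7] / [5, 9] / [6] / [8];  Q = [1, 5] / [2, 6] / [3, 7] / [4] / [8]
  Insert 3 (step 9): P = [1, 3] / [2, 4] / [5, 7] / [6, 9] / [8];  Q = [1, 5] / [2, 6] / [3, 7] / [4, 9] / [8]
Final shape: (2, 2, 2, 2, 1).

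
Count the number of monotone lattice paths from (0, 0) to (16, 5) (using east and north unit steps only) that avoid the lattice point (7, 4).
Number of paths = 17049

Total paths from (0, 0) to (16, 5): C(21, 16) = 20349. Paths through (7, 4): (paths (0, 0) → (7, 4)) × (paths (7, 4) → (16, 5)) = C(11, 7) · C(10, 9) = 330 · 10 = 3300. Avoidance count = 20349 − 3300 = 17049.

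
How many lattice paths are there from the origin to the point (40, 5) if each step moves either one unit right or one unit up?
Number of paths = 1221759

A monotone lattice path from (0, 0) to (40, 5) consists of 40 east steps and 5 north steps in some order, so it is determined by which 40 of the 45 steps are east. The count is C(45, 40) = 1221759.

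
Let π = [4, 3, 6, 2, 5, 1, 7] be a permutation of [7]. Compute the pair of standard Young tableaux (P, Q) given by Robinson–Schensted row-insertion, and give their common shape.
P = [1, 5, 7] / [2, 6] / [3] / [4];  Q = [1, 3, 7] / [2, 5] / [4] / [6];  common shape = (3, 2, 1, 1)

Row-insert the values π_1, π_2, … into P one at a time, bumping the leftmost entry strictly greater than the inserted value down to the next row. The recording tableau Q records, in position (i, j), the step at which that cell was added to P.
  Insert 4 (step 1): P = [4];  Q = [1]
  Insert 3 (step 2): P = [3] / [4];  Q = [1] / [2]
  Insert 6 (step 3): P = [3, 6] / [4];  Q = [1, 3] / [2]
  Insert 2 (step 4): P = [2, 6] / [3] / [4];  Q = [1, 3] / [2] / [4]
  Insert 5 (step 5): P = [2, 5] / [3, 6] / [4];  Q = [1, 3] / [2, 5] / [4]
  Insert 1 (step 6): P = [1, 5] / [2, 6] / [3] / [4];  Q = [1, 3] / [2, 5] / [4] / [6]
  Insert 7 (step 7): P = [1, 5, 7] / [2, 6] / [3] / [4];  Q = [1, 3, 7] / [2, 5] / [4] / [6]
Final shape: (3, 2, 1, 1).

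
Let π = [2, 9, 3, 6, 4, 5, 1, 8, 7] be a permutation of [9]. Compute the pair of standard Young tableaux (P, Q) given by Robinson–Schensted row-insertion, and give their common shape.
P = [1, 3, 4, 5, 7] / [2, 8] / [6] / [9];  Q = [1, 2, 4, 6, 8] / [3, 9] / [5] / [7];  common shape = (5, 2, 1, 1)

Row-insert the values π_1, π_2, … into P one at a time, bumping the leftmost entry strictly greater than the inserted value down to the next row. The recording tableau Q records, in position (i, j), the step at which that cell was added to P.
  Insert 2 (step 1): P = [2];  Q = [1]
  Insert 9 (step 2): P = [2, 9];  Q = [1, 2]
  Insert 3 (step 3): P = [2, 3] / [9];  Q = [1, 2] / [3]
  Insert 6 (step 4): P = [2, 3, 6] / [9];  Q = [1, 2, 4] / [3]
  Insert 4 (step 5): P = [2, 3, 4] / [6] / [9];  Q = [1, 2, 4] / [3] / [5]
  Insert 5 (step 6): P = [2, 3, 4, 5] / [6] / [9];  Q = [1, 2, 4, 6] / [3] / [5]
  Insert 1 (step 7): P = [1, 3, 4, 5] / [2] / [6] / [9];  Q = [1, 2, 4, 6] / [3] / [5] / [7]
  Insert 8 (step 8): P = [1, 3, 4, 5, 8] / [2] / [6] / [9];  Q = [1, 2, 4, 6, 8] / [3] / [5] / [7]
  Insert 7 (step 9): P = [1, 3, 4, 5, 7] / [2, 8] / [6] / [9];  Q = [1, 2, 4, 6, 8] / [3, 9] / [5] / [7]
Final shape: (5, 2, 1, 1).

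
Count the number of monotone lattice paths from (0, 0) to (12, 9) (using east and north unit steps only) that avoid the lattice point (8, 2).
Number of paths = 279080

Total paths from (0, 0) to (12, 9): C(21, 12) = 293930. Paths through (8, 2): (paths (0, 0) → (8, 2)) × (paths (8, 2) → (12, 9)) = C(10, 8) · C(11, 4) = 45 · 330 = 14850. Avoidance count = 293930 − 14850 = 279080.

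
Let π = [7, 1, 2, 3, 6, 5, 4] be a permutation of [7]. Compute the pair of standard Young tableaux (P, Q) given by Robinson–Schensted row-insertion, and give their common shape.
P = [1, 2, 3, 4] / [5] / [6] / [7];  Q = [1, 3, 4, 5] / [2] / [6] / [7];  common shape = (4, 1, 1, 1)

Row-insert the values π_1, π_2, … into P one at a time, bumping the leftmost entry strictly greater than the inserted value down to the next row. The recording tableau Q records, in position (i, j), the step at which that cell was added to P.
  Insert 7 (step 1): P = [7];  Q = [1]
  Insert 1 (step 2): P = [1] / [7];  Q = [1] / [2]
  Insert 2 (step 3): P = [1, 2] / [7];  Q = [1, 3] / [2]
  Insert 3 (step 4): P = [1, 2, 3] / [7];  Q = [1, 3, 4] / [2]
  Insert 6 (step 5): P = [1, 2, 3, 6] / [7];  Q = [1, 3, 4, 5] / [2]
  Insert 5 (step 6): P = [1, 2, 3, 5] / [6] / [7];  Q = [1, 3, 4, 5] / [2] / [6]
  Insert 4 (step 7): P = [1, 2, 3, 4] / [5] / [6] / [7];  Q = [1, 3, 4, 5] / [2] / [6] / [7]
Final shape: (4, 1, 1, 1).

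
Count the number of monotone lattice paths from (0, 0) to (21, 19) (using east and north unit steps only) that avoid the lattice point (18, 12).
Number of paths = 120903221400

Total paths from (0, 0) to (21, 19): C(40, 21) = 131282408400. Paths through (18, 12): (paths (0, 0) → (18, 12)) × (paths (18, 12) → (21, 19)) = C(30, 18) · C(10, 3) = 86493225 · 120 = 10379187000. Avoidance count = 131282408400 − 10379187000 = 120903221400.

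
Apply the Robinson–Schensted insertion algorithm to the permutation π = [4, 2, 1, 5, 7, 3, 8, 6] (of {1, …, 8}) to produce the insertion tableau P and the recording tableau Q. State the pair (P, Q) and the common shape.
P = [1, 3, 6, 8] / [2, 5, 7] / [4];  Q = [1, 4, 5, 7] / [2, 6, 8] / [3];  common shape = (4, 3, 1)

Row-insert the values π_1, π_2, … into P one at a time, bumping the leftmost entry strictly greater than the inserted value down to the next row. The recording tableau Q records, in position (i, j), the step at which that cell was added to P.
  Insert 4 (step 1): P = [4];  Q = [1]
  Insert 2 (step 2): P = [2] / [4];  Q = [1] / [2]
  Insert 1 (step 3): P = [1] / [2] / [4];  Q = [1] / [2] / [3]
  Insert 5 (step 4): P = [1, 5] / [2] / [4];  Q = [1, 4] / [2] / [3]
  Insert 7 (step 5): P = [1, 5, 7] / [2] / [4];  Q = [1, 4, 5] / [2] / [3]
  Insert 3 (step 6): P = [1, 3, 7] / [2, 5] / [4];  Q = [1, 4, 5] / [2, 6] / [3]
  Insert 8 (step 7): P = [1, 3, 7, 8] / [2, 5] / [4];  Q = [1, 4, 5, 7] / [2, 6] / [3]
  Insert 6 (step 8): P = [1, 3, 6, 8] / [2, 5, 7] / [4];  Q = [1, 4, 5, 7] / [2, 6, 8] / [3]
Final shape: (4, 3, 1).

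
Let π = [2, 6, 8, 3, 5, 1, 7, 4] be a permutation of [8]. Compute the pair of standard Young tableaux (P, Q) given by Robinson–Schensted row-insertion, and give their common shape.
P = [1, 3, 4, 7] / [2, 5] / [6, 8];  Q = [1, 2, 3, 7] / [4, 5] / [6, 8];  common shape = (4, 2, 2)

Row-insert the values π_1, π_2, … into P one at a time, bumping the leftmost entry strictly greater than the inserted value down to the next row. The recording tableau Q records, in position (i, j), the step at which that cell was added to P.
  Insert 2 (step 1): P = [2];  Q = [1]
  Insert 6 (step 2): P = [2, 6];  Q = [1, 2]
  Insert 8 (step 3): P = [2, 6, 8];  Q = [1, 2, 3]
  Insert 3 (step 4): P = [2, 3, 8] / [6];  Q = [1, 2, 3] / [4]
  Insert 5 (step 5): P = [2, 3, 5] / [6, 8];  Q = [1, 2, 3] / [4, 5]
  Insert 1 (step 6): P = [1, 3, 5] / [2, 8] / [6];  Q = [1, 2, 3] / [4, 5] / [6]
  Insert 7 (step 7): P = [1, 3, 5, 7] / [2, 8] / [6];  Q = [1, 2, 3, 7] / [4, 5] / [6]
  Insert 4 (step 8): P = [1, 3, 4, 7] / [2, 5] / [6, 8];  Q = [1, 2, 3, 7] / [4, 5] / [6, 8]
Final shape: (4, 2, 2).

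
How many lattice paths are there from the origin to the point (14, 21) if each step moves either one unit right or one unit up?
Number of paths = 2319959400

A monotone lattice path from (0, 0) to (14, 21) consists of 14 east steps and 21 north steps in some order, so it is determined by which 14 of the 35 steps are east. The count is C(35, 14) = 2319959400.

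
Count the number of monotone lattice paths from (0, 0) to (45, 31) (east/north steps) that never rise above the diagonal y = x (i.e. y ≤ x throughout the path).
Number of paths = 625064902463937583200

By the reflection principle (André's argument), the number of monotone paths to (45, 31) with n ≤ m that never go above y = x is C(76, 45) − C(76, 46) = 1916865700889408588480 − 1291800798425471005280 = 625064902463937583200.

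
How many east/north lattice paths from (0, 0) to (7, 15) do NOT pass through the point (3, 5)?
Number of paths = 114488

Total paths from (0, 0) to (7, 15): C(22, 7) = 170544. Paths through (3, 5): (paths (0, 0) → (3, 5)) × (paths (3, 5) → (7, 15)) = C(8, 3) · C(14, 4) = 56 · 1001 = 56056. Avoidance count = 170544 − 56056 = 114488.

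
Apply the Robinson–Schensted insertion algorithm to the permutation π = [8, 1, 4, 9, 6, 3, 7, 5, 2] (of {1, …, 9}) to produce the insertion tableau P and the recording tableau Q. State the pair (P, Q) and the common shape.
P = [1, 2, 5, 7] / [3, 6] / [4, 9] / [8];  Q = [1, 3, 4, 7] / [2, 5] / [6, 8] / [9];  common shape = (4, 2, 2, 1)

Row-insert the values π_1, π_2, … into P one at a time, bumping the leftmost entry strictly greater than the inserted value down to the next row. The recording tableau Q records, in position (i, j), the step at which that cell was added to P.
  Insert 8 (step 1): P = [8];  Q = [1]
  Insert 1 (step 2): P = [1] / [8];  Q = [1] / [2]
  Insert 4 (step 3): P = [1, 4] / [8];  Q = [1, 3] / [2]
  Insert 9 (step 4): P = [1, 4, 9] / [8];  Q = [1, 3, 4] / [2]
  Insert 6 (step 5): P = [1, 4, 6] / [8, 9];  Q = [1, 3, 4] / [2, 5]
  Insert 3 (step 6): P = [1, 3, 6] / [4, 9] / [8];  Q = [1, 3, 4] / [2, 5] / [6]
  Insert 7 (step 7): P = [1, 3, 6, 7] / [4, 9] / [8];  Q = [1, 3, 4, 7] / [2, 5] / [6]
  Insert 5 (step 8): P = [1, 3, 5, 7] / [4, 6] / [8, 9];  Q = [1, 3, 4, 7] / [2, 5] / [6, 8]
  Insert 2 (step 9): P = [1, 2, 5, 7] / [3, 6] / [4, 9] / [8];  Q = [1, 3, 4, 7] / [2, 5] / [6, 8] / [9]
Final shape: (4, 2, 2, 1).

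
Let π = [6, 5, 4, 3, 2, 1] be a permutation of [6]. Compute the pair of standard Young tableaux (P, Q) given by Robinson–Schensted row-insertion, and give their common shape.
P = [1] / [2] / [3] / [4] / [5] / [6];  Q = [1] / [2] / [3] / [4] / [5] / [6];  common shape = (1, 1, 1, 1, 1, 1)

Row-insert the values π_1, π_2, … into P one at a time, bumping the leftmost entry strictly greater than the inserted value down to the next row. The recording tableau Q records, in position (i, j), the step at which that cell was added to P.
  Insert 6 (step 1): P = [6];  Q = [1]
  Insert 5 (step 2): P = [5] / [6];  Q = [1] / [2]
  Insert 4 (step 3): P = [4] / [5] / [6];  Q = [1] / [2] / [3]
  Insert 3 (step 4): P = [3] / [4] / [5] / [6];  Q = [1] / [2] / [3] / [4]
  Insert 2 (step 5): P = [2] / [3] / [4] / [5] / [6];  Q = [1] / [2] / [3] / [4] / [5]
  Insert 1 (step 6): P = [1] / [2] / [3] / [4] / [5] / [6];  Q = [1] / [2] / [3] / [4] / [5] / [6]
Final shape: (1, 1, 1, 1, 1, 1).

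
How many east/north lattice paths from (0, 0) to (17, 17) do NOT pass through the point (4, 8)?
Number of paths = 2087383320

Total paths from (0, 0) to (17, 17): C(34, 17) = 2333606220. Paths through (4, 8): (paths (0, 0) → (4, 8)) × (paths (4, 8) → (17, 17)) = C(12, 4) · C(22, 13) = 495 · 497420 = 246222900. Avoidance count = 2333606220 − 246222900 = 2087383320.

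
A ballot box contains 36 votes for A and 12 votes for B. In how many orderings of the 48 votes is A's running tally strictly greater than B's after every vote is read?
Strict-lead orderings = 34834267234

Total orderings of the 48 votes with 36 for A: C(48, 36) = 69668534468. By the Bertrand ballot formula (Cycle Lemma / reflection principle), the number of orderings in which A is strictly ahead of B throughout is (p − q)/(p + q) · C(p + q, p) = (36 − 12)/(36 + 12) · 69668534468 = 34834267234.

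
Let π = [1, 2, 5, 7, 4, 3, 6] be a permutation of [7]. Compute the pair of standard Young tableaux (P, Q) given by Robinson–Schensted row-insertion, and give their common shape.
P = [1, 2, 3, 6] / [4, 7] / [5];  Q = [1, 2, 3, 4] / [5, 7] / [6];  common shape = (4, 2, 1)

Row-insert the values π_1, π_2, … into P one at a time, bumping the leftmost entry strictly greater than the inserted value down to the next row. The recording tableau Q records, in position (i, j), the step at which that cell was added to P.
  Insert 1 (step 1): P = [1];  Q = [1]
  Insert 2 (step 2): P = [1, 2];  Q = [1, 2]
  Insert 5 (step 3): P = [1, 2, 5];  Q = [1, 2, 3]
  Insert 7 (step 4): P = [1, 2, 5, 7];  Q = [1, 2, 3, 4]
  Insert 4 (step 5): P = [1, 2, 4, 7] / [5];  Q = [1, 2, 3, 4] / [5]
  Insert 3 (step 6): P = [1, 2, 3, 7] / [4] / [5];  Q = [1, 2, 3, 4] / [5] / [6]
  Insert 6 (step 7): P = [1, 2, 3, 6] / [4, 7] / [5];  Q = [1, 2, 3, 4] / [5, 7] / [6]
Final shape: (4, 2, 1).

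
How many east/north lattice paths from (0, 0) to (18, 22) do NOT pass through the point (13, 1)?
Number of paths = 113379340880

Total paths from (0, 0) to (18, 22): C(40, 18) = 113380261800. Paths through (13, 1): (paths (0, 0) → (13, 1)) × (paths (13, 1) → (18, 22)) = C(14, 13) · C(26, 5) = 14 · 65780 = 920920. Avoidance count = 113380261800 − 920920 = 113379340880.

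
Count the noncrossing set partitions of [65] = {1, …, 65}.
C_65 = 1440418573150919668872489894243865350

These noncrossing partitions are counted by the Catalan number C_n = (1/(n + 1)) · C(2n, n). For n = 65: C_65 = (1/66) · C(130, 65) = 95067625827960698145584333020095113100/66 = 1440418573150919668872489894243865350.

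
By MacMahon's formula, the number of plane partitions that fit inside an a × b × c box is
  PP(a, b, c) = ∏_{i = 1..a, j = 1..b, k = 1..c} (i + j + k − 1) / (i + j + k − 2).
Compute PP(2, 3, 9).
PP(2, 3, 9) = 15730

Evaluate the triple product over i = 1..2, j = 1..3, k = 1..9. The factors are (2/1) · (3/2) · (4/3) · (5/4) · (6/5) · (7/6) · (8/7) · (9/8) · … (54 factors total). The numerators and denominators telescope so the product is an integer; carrying out the multiplication exactly gives PP(2, 3, 9) = 15730.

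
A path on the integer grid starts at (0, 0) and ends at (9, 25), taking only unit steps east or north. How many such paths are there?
Number of paths = 52451256

A monotone lattice path from (0, 0) to (9, 25) consists of 9 east steps and 25 north steps in some order, so it is determined by which 9 of the 34 steps are east. The count is C(34, 9) = 52451256.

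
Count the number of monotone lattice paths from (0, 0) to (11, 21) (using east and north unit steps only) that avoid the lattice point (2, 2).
Number of paths = 87583080

Total paths from (0, 0) to (11, 21): C(32, 11) = 129024480. Paths through (2, 2): (paths (0, 0) → (2, 2)) × (paths (2, 2) → (11, 21)) = C(4, 2) · C(28, 9) = 6 · 6906900 = 41441400. Avoidance count = 129024480 − 41441400 = 87583080.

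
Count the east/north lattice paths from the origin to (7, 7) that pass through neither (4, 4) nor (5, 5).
Number of paths = 1360

Inclusion–exclusion. Total paths: C(14, 7) = 3432. Through P₁: C(8, 4)·C(6, 3) = 1400. Through P₂: C(10, 5)·C(4, 2) = 1512. Since P₁ is strictly southwest of P₂, a monotone path through both must visit P₁ then P₂; paths through both = C(8, 4)·C(2, 1)·C(4, 2) = 840. Avoid both = 3432 − 1400 − 1512 + 840 = 1360.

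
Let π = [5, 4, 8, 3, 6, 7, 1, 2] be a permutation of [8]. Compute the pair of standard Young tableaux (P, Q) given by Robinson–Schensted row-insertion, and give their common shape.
P = [1, 2, 7] / [3, 6] / [4, 8] / [5];  Q = [1, 3, 6] / [2, 5] / [4, 8] / [7];  common shape = (3, 2, 2, 1)

Row-insert the values π_1, π_2, … into P one at a time, bumping the leftmost entry strictly greater than the inserted value down to the next row. The recording tableau Q records, in position (i, j), the step at which that cell was added to P.
  Insert 5 (step 1): P = [5];  Q = [1]
  Insert 4 (step 2): P = [4] / [5];  Q = [1] / [2]
  Insert 8 (step 3): P = [4, 8] / [5];  Q = [1, 3] / [2]
  Insert 3 (step 4): P = [3, 8] / [4] / [5];  Q = [1, 3] / [2] / [4]
  Insert 6 (step 5): P = [3, 6] / [4, 8] / [5];  Q = [1, 3] / [2, 5] / [4]
  Insert 7 (step 6): P = [3, 6, 7] / [4, 8] / [5];  Q = [1, 3, 6] / [2, 5] / [4]
  Insert 1 (step 7): P = [1, 6, 7] / [3, 8] / [4] / [5];  Q = [1, 3, 6] / [2, 5] / [4] / [7]
  Insert 2 (step 8): P = [1, 2, 7] / [3, 6] / [4, 8] / [5];  Q = [1, 3, 6] / [2, 5] / [4, 8] / [7]
Final shape: (3, 2, 2, 1).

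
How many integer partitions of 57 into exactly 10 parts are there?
p(57, 10 parts) = 43214

Partitions of n into exactly k parts are in bijection with partitions of n − k into at most k parts (subtract 1 from each part). So p(57, exactly 10) = p(47, parts ≤ 10). Computing via the recurrence p(m, j) = p(m, j−1) + p(m−j, j) gives 43214.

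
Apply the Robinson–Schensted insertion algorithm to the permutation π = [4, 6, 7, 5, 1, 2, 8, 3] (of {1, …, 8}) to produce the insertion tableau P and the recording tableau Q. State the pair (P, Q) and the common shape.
P = [1, 2, 3, 8] / [4, 5, 7] / [6];  Q = [1, 2, 3, 7] / [4, 6, 8] / [5];  common shape = (4, 3, 1)

Row-insert the values π_1, π_2, … into P one at a time, bumping the leftmost entry strictly greater than the inserted value down to the next row. The recording tableau Q records, in position (i, j), the step at which that cell was added to P.
  Insert 4 (step 1): P = [4];  Q = [1]
  Insert 6 (step 2): P = [4, 6];  Q = [1, 2]
  Insert 7 (step 3): P = [4, 6, 7];  Q = [1, 2, 3]
  Insert 5 (step 4): P = [4, 5, 7] / [6];  Q = [1, 2, 3] / [4]
  Insert 1 (step 5): P = [1, 5, 7] / [4] / [6];  Q = [1, 2, 3] / [4] / [5]
  Insert 2 (step 6): P = [1, 2, 7] / [4, 5] / [6];  Q = [1, 2, 3] / [4, 6] / [5]
  Insert 8 (step 7): P = [1, 2, 7, 8] / [4, 5] / [6];  Q = [1, 2, 3, 7] / [4, 6] / [5]
  Insert 3 (step 8): P = [1, 2, 3, 8] / [4, 5, 7] / [6];  Q = [1, 2, 3, 7] / [4, 6, 8] / [5]
Final shape: (4, 3, 1).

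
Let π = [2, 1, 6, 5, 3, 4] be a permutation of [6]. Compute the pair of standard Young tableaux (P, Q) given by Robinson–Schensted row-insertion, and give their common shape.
P = [1, 3, 4] / [2, 5] / [6];  Q = [1, 3, 6] / [2, 4] / [5];  common shape = (3, 2, 1)

Row-insert the values π_1, π_2, … into P one at a time, bumping the leftmost entry strictly greater than the inserted value down to the next row. The recording tableau Q records, in position (i, j), the step at which that cell was added to P.
  Insert 2 (step 1): P = [2];  Q = [1]
  Insert 1 (step 2): P = [1] / [2];  Q = [1] / [2]
  Insert 6 (step 3): P = [1, 6] / [2];  Q = [1, 3] / [2]
  Insert 5 (step 4): P = [1, 5] / [2, 6];  Q = [1, 3] / [2, 4]
  Insert 3 (step 5): P = [1, 3] / [2, 5] / [6];  Q = [1, 3] / [2, 4] / [5]
  Insert 4 (step 6): P = [1, 3, 4] / [2, 5] / [6];  Q = [1, 3, 6] / [2, 4] / [5]
Final shape: (3, 2, 1).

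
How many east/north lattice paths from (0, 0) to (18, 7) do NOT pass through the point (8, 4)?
Number of paths = 339130

Total paths from (0, 0) to (18, 7): C(25, 18) = 480700. Paths through (8, 4): (paths (0, 0) → (8, 4)) × (paths (8, 4) → (18, 7)) = C(12, 8) · C(13, 10) = 495 · 286 = 141570. Avoidance count = 480700 − 141570 = 339130.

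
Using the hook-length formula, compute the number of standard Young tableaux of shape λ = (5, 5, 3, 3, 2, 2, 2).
# SYT of shape (5, 5, 3, 3, 2, 2, 2) = 869092224

Hook-length formula: f^λ = n! / Π hook(c), product over all cells c of the Young diagram. For λ = (5, 5, 3, 3, 2, 2, 2), n = 22 boxes. Hook lengths by row (left-to-right, top-to-bottom): [11, 10, 6, 3, 2]; [10, 9, 5, 2, 1]; [7, 6, 2]; [6, 5, 1]; [4, 3]; [3, 2]; [2, 1]. Product of hooks = 1293304320000. So f^λ = 22! / 1293304320000 = 1124000727777607680000 / 1293304320000 = 869092224.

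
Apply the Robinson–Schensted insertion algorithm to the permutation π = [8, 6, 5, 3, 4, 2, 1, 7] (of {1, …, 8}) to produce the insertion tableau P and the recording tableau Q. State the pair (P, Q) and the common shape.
P = [1, 4, 7] / [2] / [3] / [5] / [6] / [8];  Q = [1, 5, 8] / [2] / [3] / [4] / [6] / [7];  common shape = (3, 1, 1, 1, 1, 1)

Row-insert the values π_1, π_2, … into P one at a time, bumping the leftmost entry strictly greater than the inserted value down to the next row. The recording tableau Q records, in position (i, j), the step at which that cell was added to P.
  Insert 8 (step 1): P = [8];  Q = [1]
  Insert 6 (step 2): P = [6] / [8];  Q = [1] / [2]
  Insert 5 (step 3): P = [5] / [6] / [8];  Q = [1] / [2] / [3]
  Insert 3 (step 4): P = [3] / [5] / [6] / [8];  Q = [1] / [2] / [3] / [4]
  Insert 4 (step 5): P = [3, 4] / [5] / [6] / [8];  Q = [1, 5] / [2] / [3] / [4]
  Insert 2 (step 6): P = [2, 4] / [3] / [5] / [6] / [8];  Q = [1, 5] / [2] / [3] / [4] / [6]
  Insert 1 (step 7): P = [1, 4] / [2] / [3] / [5] / [6] / [8];  Q = [1, 5] / [2] / [3] / [4] / [6] / [7]
  Insert 7 (step 8): P = [1, 4, 7] / [2] / [3] / [5] / [6] / [8];  Q = [1, 5, 8] / [2] / [3] / [4] / [6] / [7]
Final shape: (3, 1, 1, 1, 1, 1).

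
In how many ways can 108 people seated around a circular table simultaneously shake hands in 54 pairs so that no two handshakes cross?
C_54 = 451959718027953471447609509424

These noncrossing handshakes are counted by the Catalan number C_n = (1/(n + 1)) · C(2n, n). For n = 54: C_54 = (1/55) · C(108, 54) = 24857784491537440929618523018320/55 = 451959718027953471447609509424.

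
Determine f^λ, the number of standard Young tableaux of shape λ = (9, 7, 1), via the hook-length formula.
# SYT of shape (9, 7, 1) = 46410

Hook-length formula: f^λ = n! / Π hook(c), product over all cells c of the Young diagram. For λ = (9, 7, 1), n = 17 boxes. Hook lengths by row (left-to-right, top-to-bottom): [11, 9, 8, 7, 6, 5, 4, 2, 1]; [8, 6, 5, 4, 3, 2, 1]; [1]. Product of hooks = 7664025600. So f^λ = 17! / 7664025600 = 355687428096000 / 7664025600 = 46410.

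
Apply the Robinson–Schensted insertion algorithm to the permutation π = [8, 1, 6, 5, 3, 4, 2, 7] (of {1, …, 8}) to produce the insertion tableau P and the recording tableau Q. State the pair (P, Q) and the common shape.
P = [1, 2, 4, 7] / [3] / [5] / [6] / [8];  Q = [1, 3, 6, 8] / [2] / [4] / [5] / [7];  common shape = (4, 1, 1, 1, 1)

Row-insert the values π_1, π_2, … into P one at a time, bumping the leftmost entry strictly greater than the inserted value down to the next row. The recording tableau Q records, in position (i, j), the step at which that cell was added to P.
  Insert 8 (step 1): P = [8];  Q = [1]
  Insert 1 (step 2): P = [1] / [8];  Q = [1] / [2]
  Insert 6 (step 3): P = [1, 6] / [8];  Q = [1, 3] / [2]
  Insert 5 (step 4): P = [1, 5] / [6] / [8];  Q = [1, 3] / [2] / [4]
  Insert 3 (step 5): P = [1, 3] / [5] / [6] / [8];  Q = [1, 3] / [2] / [4] / [5]
  Insert 4 (step 6): P = [1, 3, 4] / [5] / [6] / [8];  Q = [1, 3, 6] / [2] / [4] / [5]
  Insert 2 (step 7): P = [1, 2, 4] / [3] / [5] / [6] / [8];  Q = [1, 3, 6] / [2] / [4] / [5] / [7]
  Insert 7 (step 8): P = [1, 2, 4, 7] / [3] / [5] / [6] / [8];  Q = [1, 3, 6, 8] / [2] / [4] / [5] / [7]
Final shape: (4, 1, 1, 1, 1).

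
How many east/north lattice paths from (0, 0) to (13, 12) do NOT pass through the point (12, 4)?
Number of paths = 5183920

Total paths from (0, 0) to (13, 12): C(25, 13) = 5200300. Paths through (12, 4): (paths (0, 0) → (12, 4)) × (paths (12, 4) → (13, 12)) = C(16, 12) · C(9, 1) = 1820 · 9 = 16380. Avoidance count = 5200300 − 16380 = 5183920.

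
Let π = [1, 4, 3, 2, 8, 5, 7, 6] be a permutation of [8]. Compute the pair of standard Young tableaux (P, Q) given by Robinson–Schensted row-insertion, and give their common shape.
P = [1, 2, 5, 6] / [3, 7] / [4, 8];  Q = [1, 2, 5, 7] / [3, 6] / [4, 8];  common shape = (4, 2, 2)

Row-insert the values π_1, π_2, … into P one at a time, bumping the leftmost entry strictly greater than the inserted value down to the next row. The recording tableau Q records, in position (i, j), the step at which that cell was added to P.
  Insert 1 (step 1): P = [1];  Q = [1]
  Insert 4 (step 2): P = [1, 4];  Q = [1, 2]
  Insert 3 (step 3): P = [1, 3] / [4];  Q = [1, 2] / [3]
  Insert 2 (step 4): P = [1, 2] / [3] / [4];  Q = [1, 2] / [3] / [4]
  Insert 8 (step 5): P = [1, 2, 8] / [3] / [4];  Q = [1, 2, 5] / [3] / [4]
  Insert 5 (step 6): P = [1, 2, 5] / [3, 8] / [4];  Q = [1, 2, 5] / [3, 6] / [4]
  Insert 7 (step 7): P = [1, 2, 5, 7] / [3, 8] / [4];  Q = [1, 2, 5, 7] / [3, 6] / [4]
  Insert 6 (step 8): P = [1, 2, 5, 6] / [3, 7] / [4, 8];  Q = [1, 2, 5, 7] / [3, 6] / [4, 8]
Final shape: (4, 2, 2).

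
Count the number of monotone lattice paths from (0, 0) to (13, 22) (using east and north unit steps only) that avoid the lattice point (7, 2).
Number of paths = 1468049520

Total paths from (0, 0) to (13, 22): C(35, 13) = 1476337800. Paths through (7, 2): (paths (0, 0) → (7, 2)) × (paths (7, 2) → (13, 22)) = C(9, 7) · C(26, 6) = 36 · 230230 = 8288280. Avoidance count = 1476337800 − 8288280 = 1468049520.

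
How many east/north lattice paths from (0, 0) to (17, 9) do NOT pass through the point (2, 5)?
Number of paths = 3043154

Total paths from (0, 0) to (17, 9): C(26, 17) = 3124550. Paths through (2, 5): (paths (0, 0) → (2, 5)) × (paths (2, 5) → (17, 9)) = C(7, 2) · C(19, 15) = 21 · 3876 = 81396. Avoidance count = 3124550 − 81396 = 3043154.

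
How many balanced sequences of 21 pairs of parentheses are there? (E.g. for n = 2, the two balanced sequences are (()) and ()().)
C_21 = 24466267020

These balanced parentheses are counted by the Catalan number C_n = (1/(n + 1)) · C(2n, n). For n = 21: C_21 = (1/22) · C(42, 21) = 538257874440/22 = 24466267020.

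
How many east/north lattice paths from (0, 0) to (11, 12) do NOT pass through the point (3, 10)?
Number of paths = 1339208

Total paths from (0, 0) to (11, 12): C(23, 11) = 1352078. Paths through (3, 10): (paths (0, 0) → (3, 10)) × (paths (3, 10) → (11, 12)) = C(13, 3) · C(10, 8) = 286 · 45 = 12870. Avoidance count = 1352078 − 12870 = 1339208.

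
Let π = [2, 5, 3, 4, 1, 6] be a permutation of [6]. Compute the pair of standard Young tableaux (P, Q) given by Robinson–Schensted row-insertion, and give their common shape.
P = [1, 3, 4, 6] / [2] / [5];  Q = [1, 2, 4, 6] / [3] / [5];  common shape = (4, 1, 1)

Row-insert the values π_1, π_2, … into P one at a time, bumping the leftmost entry strictly greater than the inserted value down to the next row. The recording tableau Q records, in position (i, j), the step at which that cell was added to P.
  Insert 2 (step 1): P = [2];  Q = [1]
  Insert 5 (step 2): P = [2, 5];  Q = [1, 2]
  Insert 3 (step 3): P = [2, 3] / [5];  Q = [1, 2] / [3]
  Insert 4 (step 4): P = [2, 3, 4] / [5];  Q = [1, 2, 4] / [3]
  Insert 1 (step 5): P = [1, 3, 4] / [2] / [5];  Q = [1, 2, 4] / [3] / [5]
  Insert 6 (step 6): P = [1, 3, 4, 6] / [2] / [5];  Q = [1, 2, 4, 6] / [3] / [5]
Final shape: (4, 1, 1).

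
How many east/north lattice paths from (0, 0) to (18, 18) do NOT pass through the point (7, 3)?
Number of paths = 8147996100

Total paths from (0, 0) to (18, 18): C(36, 18) = 9075135300. Paths through (7, 3): (paths (0, 0) → (7, 3)) × (paths (7, 3) → (18, 18)) = C(10, 7) · C(26, 11) = 120 · 7726160 = 927139200. Avoidance count = 9075135300 − 927139200 = 8147996100.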